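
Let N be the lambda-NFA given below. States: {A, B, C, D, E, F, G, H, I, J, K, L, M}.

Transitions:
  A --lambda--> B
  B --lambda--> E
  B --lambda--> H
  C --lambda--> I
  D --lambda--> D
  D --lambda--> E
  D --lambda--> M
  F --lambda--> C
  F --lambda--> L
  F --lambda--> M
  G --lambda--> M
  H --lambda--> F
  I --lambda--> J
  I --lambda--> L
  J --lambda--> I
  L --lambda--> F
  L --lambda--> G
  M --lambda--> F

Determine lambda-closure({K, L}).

Start with {K, L}.
From L via lambda: add F, G.
From F via lambda: add C, M.
From C via lambda: add I.
From I via lambda: add J.
No new states can be added; the closed set is {C, F, G, I, J, K, L, M}.

{C, F, G, I, J, K, L, M}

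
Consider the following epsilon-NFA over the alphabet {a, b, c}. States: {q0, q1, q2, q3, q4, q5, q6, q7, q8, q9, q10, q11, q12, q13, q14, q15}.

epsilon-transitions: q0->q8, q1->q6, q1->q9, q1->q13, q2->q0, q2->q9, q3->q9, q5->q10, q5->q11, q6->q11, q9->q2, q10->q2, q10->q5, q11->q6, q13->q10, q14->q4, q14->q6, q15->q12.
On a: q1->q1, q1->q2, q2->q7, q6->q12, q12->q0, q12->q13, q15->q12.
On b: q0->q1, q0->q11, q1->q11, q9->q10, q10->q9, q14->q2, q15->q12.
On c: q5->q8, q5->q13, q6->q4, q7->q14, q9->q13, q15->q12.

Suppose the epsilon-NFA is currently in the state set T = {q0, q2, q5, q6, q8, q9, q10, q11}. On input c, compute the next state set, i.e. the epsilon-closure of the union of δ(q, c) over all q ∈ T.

{q0, q2, q4, q5, q6, q8, q9, q10, q11, q13}

q5 on c → {q8, q13}.
q6 on c → {q4}.
q9 on c → {q13}.
No c-transition from q0, q2, q8, q10, q11.
Union after reading c: {q4, q8, q13}.
Now take the epsilon-closure:
From q13 via epsilon: add q10.
From q10 via epsilon: add q2, q5.
From q2 via epsilon: add q0, q9.
From q5 via epsilon: add q11.
From q11 via epsilon: add q6.
No new states can be added; the closed set is {q0, q2, q4, q5, q6, q8, q9, q10, q11, q13}.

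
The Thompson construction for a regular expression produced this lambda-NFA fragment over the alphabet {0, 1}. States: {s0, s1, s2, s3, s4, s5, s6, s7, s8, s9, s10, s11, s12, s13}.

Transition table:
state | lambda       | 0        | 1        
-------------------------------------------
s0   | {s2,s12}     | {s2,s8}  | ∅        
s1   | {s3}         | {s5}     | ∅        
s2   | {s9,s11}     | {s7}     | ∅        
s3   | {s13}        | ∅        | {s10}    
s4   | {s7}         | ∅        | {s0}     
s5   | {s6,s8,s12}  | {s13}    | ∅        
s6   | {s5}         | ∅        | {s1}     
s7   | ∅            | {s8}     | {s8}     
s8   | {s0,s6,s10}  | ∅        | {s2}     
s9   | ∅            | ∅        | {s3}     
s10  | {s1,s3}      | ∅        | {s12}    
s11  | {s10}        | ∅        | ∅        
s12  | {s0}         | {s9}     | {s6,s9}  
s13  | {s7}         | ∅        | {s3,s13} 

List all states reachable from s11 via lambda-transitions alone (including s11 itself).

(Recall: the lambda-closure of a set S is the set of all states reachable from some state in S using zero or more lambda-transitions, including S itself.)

Start with {s11}.
From s11 via lambda: add s10.
From s10 via lambda: add s1, s3.
From s3 via lambda: add s13.
From s13 via lambda: add s7.
No new states can be added; the closed set is {s1, s3, s7, s10, s11, s13}.

{s1, s3, s7, s10, s11, s13}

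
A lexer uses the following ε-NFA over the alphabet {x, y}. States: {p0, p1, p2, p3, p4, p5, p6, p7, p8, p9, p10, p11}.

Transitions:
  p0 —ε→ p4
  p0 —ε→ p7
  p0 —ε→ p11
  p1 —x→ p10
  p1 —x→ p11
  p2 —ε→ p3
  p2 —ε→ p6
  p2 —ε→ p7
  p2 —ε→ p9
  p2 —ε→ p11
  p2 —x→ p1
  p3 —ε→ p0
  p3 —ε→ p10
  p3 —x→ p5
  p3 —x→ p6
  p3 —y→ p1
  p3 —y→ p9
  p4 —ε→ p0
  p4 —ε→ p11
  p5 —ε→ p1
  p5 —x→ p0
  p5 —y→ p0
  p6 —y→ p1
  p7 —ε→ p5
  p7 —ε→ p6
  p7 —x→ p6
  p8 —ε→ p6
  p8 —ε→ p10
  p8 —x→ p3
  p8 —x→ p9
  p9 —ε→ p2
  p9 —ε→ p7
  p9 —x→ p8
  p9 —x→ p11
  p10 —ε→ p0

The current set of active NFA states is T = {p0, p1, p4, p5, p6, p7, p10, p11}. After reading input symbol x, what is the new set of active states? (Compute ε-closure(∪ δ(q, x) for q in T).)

{p0, p1, p4, p5, p6, p7, p10, p11}

p1 on x → {p10, p11}.
p5 on x → {p0}.
p7 on x → {p6}.
No x-transition from p0, p4, p6, p10, p11.
Union after reading x: {p0, p6, p10, p11}.
Now take the ε-closure:
From p0 via ε: add p4, p7.
From p7 via ε: add p5.
From p5 via ε: add p1.
No new states can be added; the closed set is {p0, p1, p4, p5, p6, p7, p10, p11}.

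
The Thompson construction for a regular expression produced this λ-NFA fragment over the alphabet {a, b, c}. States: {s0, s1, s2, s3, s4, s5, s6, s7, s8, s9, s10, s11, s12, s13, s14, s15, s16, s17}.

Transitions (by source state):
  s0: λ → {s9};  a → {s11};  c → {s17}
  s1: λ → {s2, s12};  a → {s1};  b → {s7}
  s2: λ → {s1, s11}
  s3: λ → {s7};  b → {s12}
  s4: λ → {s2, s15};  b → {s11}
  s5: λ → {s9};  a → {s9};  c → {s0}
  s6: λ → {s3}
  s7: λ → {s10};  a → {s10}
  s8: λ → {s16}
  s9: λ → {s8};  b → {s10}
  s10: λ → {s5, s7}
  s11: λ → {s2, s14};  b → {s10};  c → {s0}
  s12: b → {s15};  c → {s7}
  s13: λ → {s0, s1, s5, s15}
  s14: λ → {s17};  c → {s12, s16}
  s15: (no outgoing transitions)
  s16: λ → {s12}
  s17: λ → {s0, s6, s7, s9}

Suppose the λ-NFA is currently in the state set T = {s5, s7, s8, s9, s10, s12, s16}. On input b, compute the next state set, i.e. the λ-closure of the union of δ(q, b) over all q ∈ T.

{s5, s7, s8, s9, s10, s12, s15, s16}

s9 on b → {s10}.
s12 on b → {s15}.
No b-transition from s5, s7, s8, s10, s16.
Union after reading b: {s10, s15}.
Now take the λ-closure:
From s10 via λ: add s5, s7.
From s5 via λ: add s9.
From s9 via λ: add s8.
From s8 via λ: add s16.
From s16 via λ: add s12.
No new states can be added; the closed set is {s5, s7, s8, s9, s10, s12, s15, s16}.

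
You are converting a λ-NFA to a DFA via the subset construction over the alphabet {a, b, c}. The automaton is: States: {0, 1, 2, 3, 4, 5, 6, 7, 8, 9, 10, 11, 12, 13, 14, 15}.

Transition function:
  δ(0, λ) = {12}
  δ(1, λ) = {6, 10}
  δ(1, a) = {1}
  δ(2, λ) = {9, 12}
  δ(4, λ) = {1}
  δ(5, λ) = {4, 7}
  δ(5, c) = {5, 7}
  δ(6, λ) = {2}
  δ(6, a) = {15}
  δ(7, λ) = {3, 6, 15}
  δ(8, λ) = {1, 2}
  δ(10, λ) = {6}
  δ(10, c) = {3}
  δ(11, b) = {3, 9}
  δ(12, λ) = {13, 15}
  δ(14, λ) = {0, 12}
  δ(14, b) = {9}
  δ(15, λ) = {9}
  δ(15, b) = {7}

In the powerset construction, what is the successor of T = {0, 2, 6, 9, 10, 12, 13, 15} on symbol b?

{2, 3, 6, 7, 9, 12, 13, 15}

15 on b → {7}.
No b-transition from 0, 2, 6, 9, 10, 12, 13.
Union after reading b: {7}.
Now take the λ-closure:
From 7 via λ: add 3, 6, 15.
From 6 via λ: add 2.
From 15 via λ: add 9.
From 2 via λ: add 12.
From 12 via λ: add 13.
No new states can be added; the closed set is {2, 3, 6, 7, 9, 12, 13, 15}.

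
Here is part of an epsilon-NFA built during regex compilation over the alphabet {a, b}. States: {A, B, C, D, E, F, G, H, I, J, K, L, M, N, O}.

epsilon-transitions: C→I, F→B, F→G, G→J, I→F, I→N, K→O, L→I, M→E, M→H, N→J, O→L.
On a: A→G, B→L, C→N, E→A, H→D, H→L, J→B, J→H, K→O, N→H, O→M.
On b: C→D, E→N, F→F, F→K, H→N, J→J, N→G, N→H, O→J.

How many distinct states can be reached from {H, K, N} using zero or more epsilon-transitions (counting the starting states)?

Start with {H, K, N}.
From K via epsilon: add O.
From N via epsilon: add J.
From O via epsilon: add L.
From L via epsilon: add I.
From I via epsilon: add F.
From F via epsilon: add B, G.
epsilon-closure = {B, F, G, H, I, J, K, L, N, O}, which has 10 states.

10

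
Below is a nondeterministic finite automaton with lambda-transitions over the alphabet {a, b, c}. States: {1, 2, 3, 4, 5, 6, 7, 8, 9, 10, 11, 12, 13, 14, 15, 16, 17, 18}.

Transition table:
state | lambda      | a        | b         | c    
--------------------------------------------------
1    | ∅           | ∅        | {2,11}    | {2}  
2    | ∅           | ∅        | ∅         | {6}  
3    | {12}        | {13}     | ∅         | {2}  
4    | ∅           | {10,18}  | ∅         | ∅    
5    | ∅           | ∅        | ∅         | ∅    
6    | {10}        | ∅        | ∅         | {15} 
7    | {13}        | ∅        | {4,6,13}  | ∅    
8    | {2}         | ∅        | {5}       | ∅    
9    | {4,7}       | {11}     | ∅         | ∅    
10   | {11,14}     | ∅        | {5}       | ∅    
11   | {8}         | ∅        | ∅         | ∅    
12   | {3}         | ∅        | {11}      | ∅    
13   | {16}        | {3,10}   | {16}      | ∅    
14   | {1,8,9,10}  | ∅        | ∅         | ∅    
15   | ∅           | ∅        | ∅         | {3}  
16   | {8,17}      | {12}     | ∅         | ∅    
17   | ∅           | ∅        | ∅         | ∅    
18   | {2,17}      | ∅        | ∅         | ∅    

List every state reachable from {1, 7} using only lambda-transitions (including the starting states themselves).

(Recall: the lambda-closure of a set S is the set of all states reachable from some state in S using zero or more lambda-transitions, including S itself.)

{1, 2, 7, 8, 13, 16, 17}

Start with {1, 7}.
From 7 via lambda: add 13.
From 13 via lambda: add 16.
From 16 via lambda: add 8, 17.
From 8 via lambda: add 2.
No new states can be added; the closed set is {1, 2, 7, 8, 13, 16, 17}.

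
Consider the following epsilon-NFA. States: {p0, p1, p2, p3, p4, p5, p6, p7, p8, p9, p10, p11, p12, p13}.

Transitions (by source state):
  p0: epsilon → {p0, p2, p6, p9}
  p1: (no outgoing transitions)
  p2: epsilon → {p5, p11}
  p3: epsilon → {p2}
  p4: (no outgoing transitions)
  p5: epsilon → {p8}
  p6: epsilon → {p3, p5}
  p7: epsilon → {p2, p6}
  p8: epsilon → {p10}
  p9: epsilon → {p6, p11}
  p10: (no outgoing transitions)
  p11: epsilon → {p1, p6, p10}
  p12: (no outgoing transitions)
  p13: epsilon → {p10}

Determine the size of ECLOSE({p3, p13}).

Start with {p3, p13}.
From p3 via epsilon: add p2.
From p13 via epsilon: add p10.
From p2 via epsilon: add p5, p11.
From p5 via epsilon: add p8.
From p11 via epsilon: add p1, p6.
epsilon-closure = {p1, p2, p3, p5, p6, p8, p10, p11, p13}, which has 9 states.

9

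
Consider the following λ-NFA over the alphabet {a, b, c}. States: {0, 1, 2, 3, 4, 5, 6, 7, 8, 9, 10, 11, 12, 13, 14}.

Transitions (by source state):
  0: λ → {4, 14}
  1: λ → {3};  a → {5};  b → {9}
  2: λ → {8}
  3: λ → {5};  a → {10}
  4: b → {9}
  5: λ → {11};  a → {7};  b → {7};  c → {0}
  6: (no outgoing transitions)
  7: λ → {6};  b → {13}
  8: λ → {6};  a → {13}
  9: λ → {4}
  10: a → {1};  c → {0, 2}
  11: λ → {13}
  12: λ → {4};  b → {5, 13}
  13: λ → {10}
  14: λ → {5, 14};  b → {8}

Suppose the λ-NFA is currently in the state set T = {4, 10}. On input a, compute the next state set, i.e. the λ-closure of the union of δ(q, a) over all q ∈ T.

{1, 3, 5, 10, 11, 13}

10 on a → {1}.
No a-transition from 4.
Union after reading a: {1}.
Now take the λ-closure:
From 1 via λ: add 3.
From 3 via λ: add 5.
From 5 via λ: add 11.
From 11 via λ: add 13.
From 13 via λ: add 10.
No new states can be added; the closed set is {1, 3, 5, 10, 11, 13}.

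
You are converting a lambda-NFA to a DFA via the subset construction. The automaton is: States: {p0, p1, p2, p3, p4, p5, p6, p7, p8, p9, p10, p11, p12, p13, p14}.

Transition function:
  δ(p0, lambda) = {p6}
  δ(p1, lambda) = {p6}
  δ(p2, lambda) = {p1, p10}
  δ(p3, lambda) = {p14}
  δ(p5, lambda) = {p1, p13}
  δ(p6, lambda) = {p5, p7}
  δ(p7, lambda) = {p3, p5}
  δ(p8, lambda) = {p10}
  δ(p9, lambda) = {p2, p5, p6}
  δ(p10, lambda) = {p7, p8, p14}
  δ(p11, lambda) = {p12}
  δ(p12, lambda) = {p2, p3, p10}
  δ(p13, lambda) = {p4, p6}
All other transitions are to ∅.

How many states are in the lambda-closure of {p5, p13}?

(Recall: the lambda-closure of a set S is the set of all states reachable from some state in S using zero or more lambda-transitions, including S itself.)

Start with {p5, p13}.
From p5 via lambda: add p1.
From p13 via lambda: add p4, p6.
From p6 via lambda: add p7.
From p7 via lambda: add p3.
From p3 via lambda: add p14.
lambda-closure = {p1, p3, p4, p5, p6, p7, p13, p14}, which has 8 states.

8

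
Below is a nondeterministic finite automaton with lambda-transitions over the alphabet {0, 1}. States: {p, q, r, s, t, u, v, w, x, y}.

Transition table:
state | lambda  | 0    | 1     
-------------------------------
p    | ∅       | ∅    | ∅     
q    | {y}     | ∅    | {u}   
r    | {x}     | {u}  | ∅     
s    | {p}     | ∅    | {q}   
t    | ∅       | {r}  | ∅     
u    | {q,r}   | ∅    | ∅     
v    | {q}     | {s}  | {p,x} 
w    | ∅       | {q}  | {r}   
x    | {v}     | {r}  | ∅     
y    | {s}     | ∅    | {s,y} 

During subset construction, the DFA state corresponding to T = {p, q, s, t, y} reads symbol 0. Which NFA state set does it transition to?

{p, q, r, s, v, x, y}

t on 0 → {r}.
No 0-transition from p, q, s, y.
Union after reading 0: {r}.
Now take the lambda-closure:
From r via lambda: add x.
From x via lambda: add v.
From v via lambda: add q.
From q via lambda: add y.
From y via lambda: add s.
From s via lambda: add p.
No new states can be added; the closed set is {p, q, r, s, v, x, y}.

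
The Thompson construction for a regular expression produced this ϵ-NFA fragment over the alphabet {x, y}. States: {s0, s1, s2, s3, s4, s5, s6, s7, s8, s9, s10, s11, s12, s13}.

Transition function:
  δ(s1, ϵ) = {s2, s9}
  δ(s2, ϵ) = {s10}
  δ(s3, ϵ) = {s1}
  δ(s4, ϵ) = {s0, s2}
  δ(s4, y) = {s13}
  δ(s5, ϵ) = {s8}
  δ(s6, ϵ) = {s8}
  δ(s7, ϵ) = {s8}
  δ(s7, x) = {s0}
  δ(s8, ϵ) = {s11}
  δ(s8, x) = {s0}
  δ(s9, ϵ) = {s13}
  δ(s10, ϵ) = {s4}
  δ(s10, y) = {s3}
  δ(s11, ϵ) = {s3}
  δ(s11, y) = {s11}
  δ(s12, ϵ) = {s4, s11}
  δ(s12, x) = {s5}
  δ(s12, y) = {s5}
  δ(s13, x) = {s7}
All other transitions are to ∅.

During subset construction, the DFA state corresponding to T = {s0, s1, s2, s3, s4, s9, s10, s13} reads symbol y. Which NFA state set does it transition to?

{s0, s1, s2, s3, s4, s9, s10, s13}

s4 on y → {s13}.
s10 on y → {s3}.
No y-transition from s0, s1, s2, s3, s9, s13.
Union after reading y: {s3, s13}.
Now take the ϵ-closure:
From s3 via ϵ: add s1.
From s1 via ϵ: add s2, s9.
From s2 via ϵ: add s10.
From s10 via ϵ: add s4.
From s4 via ϵ: add s0.
No new states can be added; the closed set is {s0, s1, s2, s3, s4, s9, s10, s13}.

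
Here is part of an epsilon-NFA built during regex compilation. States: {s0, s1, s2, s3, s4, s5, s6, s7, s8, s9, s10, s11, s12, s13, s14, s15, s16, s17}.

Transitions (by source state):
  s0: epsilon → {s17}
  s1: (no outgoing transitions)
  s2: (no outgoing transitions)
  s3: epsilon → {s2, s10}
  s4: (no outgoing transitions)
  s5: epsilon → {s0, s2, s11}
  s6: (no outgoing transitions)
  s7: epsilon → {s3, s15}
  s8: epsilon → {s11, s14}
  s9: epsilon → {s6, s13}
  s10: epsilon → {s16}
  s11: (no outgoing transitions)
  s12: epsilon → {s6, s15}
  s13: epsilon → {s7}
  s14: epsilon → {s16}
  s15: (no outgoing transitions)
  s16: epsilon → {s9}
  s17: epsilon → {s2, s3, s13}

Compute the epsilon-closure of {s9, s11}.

Start with {s9, s11}.
From s9 via epsilon: add s6, s13.
From s13 via epsilon: add s7.
From s7 via epsilon: add s3, s15.
From s3 via epsilon: add s2, s10.
From s10 via epsilon: add s16.
No new states can be added; the closed set is {s2, s3, s6, s7, s9, s10, s11, s13, s15, s16}.

{s2, s3, s6, s7, s9, s10, s11, s13, s15, s16}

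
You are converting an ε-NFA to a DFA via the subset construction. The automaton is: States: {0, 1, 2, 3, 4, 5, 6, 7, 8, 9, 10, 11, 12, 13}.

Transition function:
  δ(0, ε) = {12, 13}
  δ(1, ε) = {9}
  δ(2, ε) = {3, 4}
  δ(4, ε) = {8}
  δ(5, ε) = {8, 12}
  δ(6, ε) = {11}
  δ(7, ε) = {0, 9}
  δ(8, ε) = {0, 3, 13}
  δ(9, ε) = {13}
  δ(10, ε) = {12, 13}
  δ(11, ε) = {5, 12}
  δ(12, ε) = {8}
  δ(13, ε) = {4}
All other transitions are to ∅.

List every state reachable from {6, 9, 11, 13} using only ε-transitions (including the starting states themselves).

{0, 3, 4, 5, 6, 8, 9, 11, 12, 13}

Start with {6, 9, 11, 13}.
From 11 via ε: add 5, 12.
From 13 via ε: add 4.
From 4 via ε: add 8.
From 8 via ε: add 0, 3.
No new states can be added; the closed set is {0, 3, 4, 5, 6, 8, 9, 11, 12, 13}.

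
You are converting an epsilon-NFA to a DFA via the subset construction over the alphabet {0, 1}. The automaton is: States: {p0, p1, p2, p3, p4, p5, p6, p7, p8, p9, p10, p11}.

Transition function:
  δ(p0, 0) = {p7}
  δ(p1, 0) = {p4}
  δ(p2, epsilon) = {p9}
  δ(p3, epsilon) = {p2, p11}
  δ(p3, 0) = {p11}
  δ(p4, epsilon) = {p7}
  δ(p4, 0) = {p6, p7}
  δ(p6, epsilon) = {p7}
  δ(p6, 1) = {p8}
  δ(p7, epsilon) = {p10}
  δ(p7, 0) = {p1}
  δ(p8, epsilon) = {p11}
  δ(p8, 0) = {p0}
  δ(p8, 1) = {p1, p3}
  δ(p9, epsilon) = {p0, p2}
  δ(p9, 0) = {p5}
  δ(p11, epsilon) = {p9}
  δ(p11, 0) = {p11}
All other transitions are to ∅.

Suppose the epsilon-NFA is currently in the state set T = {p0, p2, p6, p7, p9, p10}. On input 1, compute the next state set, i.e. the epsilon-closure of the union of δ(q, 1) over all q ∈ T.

{p0, p2, p8, p9, p11}

p6 on 1 → {p8}.
No 1-transition from p0, p2, p7, p9, p10.
Union after reading 1: {p8}.
Now take the epsilon-closure:
From p8 via epsilon: add p11.
From p11 via epsilon: add p9.
From p9 via epsilon: add p0, p2.
No new states can be added; the closed set is {p0, p2, p8, p9, p11}.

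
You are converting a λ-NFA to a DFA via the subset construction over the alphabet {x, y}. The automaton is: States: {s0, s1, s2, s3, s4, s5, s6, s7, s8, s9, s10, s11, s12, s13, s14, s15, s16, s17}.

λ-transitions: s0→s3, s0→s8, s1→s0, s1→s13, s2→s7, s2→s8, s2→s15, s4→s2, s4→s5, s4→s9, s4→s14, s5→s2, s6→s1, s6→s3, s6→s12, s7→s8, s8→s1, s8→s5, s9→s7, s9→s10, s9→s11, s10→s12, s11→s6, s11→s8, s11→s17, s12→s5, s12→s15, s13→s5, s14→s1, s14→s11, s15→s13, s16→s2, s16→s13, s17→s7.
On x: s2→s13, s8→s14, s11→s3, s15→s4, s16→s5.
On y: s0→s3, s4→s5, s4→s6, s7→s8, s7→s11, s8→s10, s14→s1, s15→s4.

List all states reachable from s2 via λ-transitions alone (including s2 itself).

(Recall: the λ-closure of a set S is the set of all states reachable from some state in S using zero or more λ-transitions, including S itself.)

{s0, s1, s2, s3, s5, s7, s8, s13, s15}

Start with {s2}.
From s2 via λ: add s7, s8, s15.
From s8 via λ: add s1, s5.
From s15 via λ: add s13.
From s1 via λ: add s0.
From s0 via λ: add s3.
No new states can be added; the closed set is {s0, s1, s2, s3, s5, s7, s8, s13, s15}.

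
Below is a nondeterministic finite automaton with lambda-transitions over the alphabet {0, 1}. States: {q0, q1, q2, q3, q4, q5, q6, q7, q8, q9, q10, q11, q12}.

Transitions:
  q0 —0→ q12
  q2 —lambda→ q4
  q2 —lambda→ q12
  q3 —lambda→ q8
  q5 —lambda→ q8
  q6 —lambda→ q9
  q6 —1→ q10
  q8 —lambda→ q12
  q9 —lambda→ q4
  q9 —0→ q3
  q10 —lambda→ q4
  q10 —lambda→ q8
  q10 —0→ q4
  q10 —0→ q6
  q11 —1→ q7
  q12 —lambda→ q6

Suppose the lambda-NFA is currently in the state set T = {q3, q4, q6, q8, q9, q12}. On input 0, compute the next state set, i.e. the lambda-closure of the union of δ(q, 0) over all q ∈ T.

{q3, q4, q6, q8, q9, q12}

q9 on 0 → {q3}.
No 0-transition from q3, q4, q6, q8, q12.
Union after reading 0: {q3}.
Now take the lambda-closure:
From q3 via lambda: add q8.
From q8 via lambda: add q12.
From q12 via lambda: add q6.
From q6 via lambda: add q9.
From q9 via lambda: add q4.
No new states can be added; the closed set is {q3, q4, q6, q8, q9, q12}.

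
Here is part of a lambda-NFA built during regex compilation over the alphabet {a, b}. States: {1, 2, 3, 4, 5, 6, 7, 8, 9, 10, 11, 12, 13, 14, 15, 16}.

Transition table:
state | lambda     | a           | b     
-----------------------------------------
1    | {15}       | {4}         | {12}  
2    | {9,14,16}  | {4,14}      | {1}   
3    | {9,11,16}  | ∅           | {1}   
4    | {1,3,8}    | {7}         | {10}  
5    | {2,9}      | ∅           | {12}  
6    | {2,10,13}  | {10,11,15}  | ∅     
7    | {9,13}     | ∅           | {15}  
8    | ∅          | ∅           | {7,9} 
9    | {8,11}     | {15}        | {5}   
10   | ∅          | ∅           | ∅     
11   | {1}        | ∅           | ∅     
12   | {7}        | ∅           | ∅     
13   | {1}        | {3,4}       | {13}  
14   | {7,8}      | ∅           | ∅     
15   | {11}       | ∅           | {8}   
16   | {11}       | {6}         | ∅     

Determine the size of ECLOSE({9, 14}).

Start with {9, 14}.
From 9 via lambda: add 8, 11.
From 14 via lambda: add 7.
From 7 via lambda: add 13.
From 11 via lambda: add 1.
From 1 via lambda: add 15.
lambda-closure = {1, 7, 8, 9, 11, 13, 14, 15}, which has 8 states.

8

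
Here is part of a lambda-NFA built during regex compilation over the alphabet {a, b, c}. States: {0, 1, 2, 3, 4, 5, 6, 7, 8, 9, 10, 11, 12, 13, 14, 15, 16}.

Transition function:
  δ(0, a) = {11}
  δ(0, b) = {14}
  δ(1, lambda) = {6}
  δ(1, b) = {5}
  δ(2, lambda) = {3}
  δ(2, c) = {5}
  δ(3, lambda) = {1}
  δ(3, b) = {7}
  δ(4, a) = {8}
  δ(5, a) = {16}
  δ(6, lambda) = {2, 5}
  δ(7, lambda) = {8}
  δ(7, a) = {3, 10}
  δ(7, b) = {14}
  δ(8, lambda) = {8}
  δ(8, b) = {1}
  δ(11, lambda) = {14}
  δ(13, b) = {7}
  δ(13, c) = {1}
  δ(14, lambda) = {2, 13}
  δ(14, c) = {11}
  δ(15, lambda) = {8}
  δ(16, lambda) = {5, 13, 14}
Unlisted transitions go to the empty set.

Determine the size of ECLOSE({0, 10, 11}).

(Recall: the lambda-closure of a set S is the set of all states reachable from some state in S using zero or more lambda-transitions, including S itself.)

Start with {0, 10, 11}.
From 11 via lambda: add 14.
From 14 via lambda: add 2, 13.
From 2 via lambda: add 3.
From 3 via lambda: add 1.
From 1 via lambda: add 6.
From 6 via lambda: add 5.
lambda-closure = {0, 1, 2, 3, 5, 6, 10, 11, 13, 14}, which has 10 states.

10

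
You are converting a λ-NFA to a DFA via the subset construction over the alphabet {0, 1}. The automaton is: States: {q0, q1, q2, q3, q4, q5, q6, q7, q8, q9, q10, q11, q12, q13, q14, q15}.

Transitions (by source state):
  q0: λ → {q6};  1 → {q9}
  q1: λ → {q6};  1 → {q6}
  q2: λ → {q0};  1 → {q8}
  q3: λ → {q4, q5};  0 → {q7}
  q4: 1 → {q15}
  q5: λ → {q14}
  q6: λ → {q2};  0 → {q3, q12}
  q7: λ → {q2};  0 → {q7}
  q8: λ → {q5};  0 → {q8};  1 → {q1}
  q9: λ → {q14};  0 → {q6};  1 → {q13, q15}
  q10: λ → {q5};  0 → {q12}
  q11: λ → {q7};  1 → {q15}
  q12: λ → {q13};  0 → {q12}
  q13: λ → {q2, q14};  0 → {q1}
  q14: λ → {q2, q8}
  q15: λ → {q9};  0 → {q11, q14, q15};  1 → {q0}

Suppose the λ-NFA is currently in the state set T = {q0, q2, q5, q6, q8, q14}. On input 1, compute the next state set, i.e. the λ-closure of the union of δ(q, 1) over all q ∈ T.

{q0, q1, q2, q5, q6, q8, q9, q14}

q0 on 1 → {q9}.
q2 on 1 → {q8}.
q8 on 1 → {q1}.
No 1-transition from q5, q6, q14.
Union after reading 1: {q1, q8, q9}.
Now take the λ-closure:
From q1 via λ: add q6.
From q8 via λ: add q5.
From q9 via λ: add q14.
From q6 via λ: add q2.
From q2 via λ: add q0.
No new states can be added; the closed set is {q0, q1, q2, q5, q6, q8, q9, q14}.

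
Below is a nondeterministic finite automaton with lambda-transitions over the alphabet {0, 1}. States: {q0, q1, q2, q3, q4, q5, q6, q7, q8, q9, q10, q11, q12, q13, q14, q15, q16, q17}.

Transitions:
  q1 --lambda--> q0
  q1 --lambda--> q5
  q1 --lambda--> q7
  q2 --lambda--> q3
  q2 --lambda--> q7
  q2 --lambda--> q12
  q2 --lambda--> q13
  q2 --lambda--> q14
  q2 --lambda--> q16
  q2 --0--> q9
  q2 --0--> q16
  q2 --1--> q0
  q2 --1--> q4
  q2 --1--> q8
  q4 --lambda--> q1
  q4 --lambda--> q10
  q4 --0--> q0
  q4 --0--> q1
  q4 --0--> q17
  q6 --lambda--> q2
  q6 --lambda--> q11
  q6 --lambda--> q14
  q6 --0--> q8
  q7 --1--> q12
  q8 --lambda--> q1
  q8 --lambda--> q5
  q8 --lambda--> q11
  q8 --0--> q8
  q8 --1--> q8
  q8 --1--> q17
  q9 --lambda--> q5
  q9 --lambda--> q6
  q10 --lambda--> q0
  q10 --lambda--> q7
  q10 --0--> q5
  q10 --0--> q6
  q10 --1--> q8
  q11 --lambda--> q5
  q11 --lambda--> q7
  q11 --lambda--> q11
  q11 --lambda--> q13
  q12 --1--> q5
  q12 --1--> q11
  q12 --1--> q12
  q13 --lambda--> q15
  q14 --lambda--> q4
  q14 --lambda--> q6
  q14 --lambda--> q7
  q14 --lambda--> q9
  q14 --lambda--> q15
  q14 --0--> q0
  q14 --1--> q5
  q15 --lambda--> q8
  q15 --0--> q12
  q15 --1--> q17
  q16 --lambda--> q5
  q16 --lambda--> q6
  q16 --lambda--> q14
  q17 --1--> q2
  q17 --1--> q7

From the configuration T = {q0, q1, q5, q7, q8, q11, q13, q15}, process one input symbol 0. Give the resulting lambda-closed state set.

{q0, q1, q5, q7, q8, q11, q12, q13, q15}

q8 on 0 → {q8}.
q15 on 0 → {q12}.
No 0-transition from q0, q1, q5, q7, q11, q13.
Union after reading 0: {q8, q12}.
Now take the lambda-closure:
From q8 via lambda: add q1, q5, q11.
From q1 via lambda: add q0, q7.
From q11 via lambda: add q13.
From q13 via lambda: add q15.
No new states can be added; the closed set is {q0, q1, q5, q7, q8, q11, q12, q13, q15}.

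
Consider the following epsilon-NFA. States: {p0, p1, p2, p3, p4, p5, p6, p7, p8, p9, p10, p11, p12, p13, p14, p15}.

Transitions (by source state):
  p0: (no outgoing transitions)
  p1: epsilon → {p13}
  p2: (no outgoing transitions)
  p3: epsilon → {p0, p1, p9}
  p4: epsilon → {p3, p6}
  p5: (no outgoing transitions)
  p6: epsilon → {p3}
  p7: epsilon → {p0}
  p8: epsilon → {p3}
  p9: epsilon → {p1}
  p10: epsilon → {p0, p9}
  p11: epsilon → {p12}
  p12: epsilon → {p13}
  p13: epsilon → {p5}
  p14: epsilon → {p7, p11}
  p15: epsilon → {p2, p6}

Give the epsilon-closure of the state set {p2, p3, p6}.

{p0, p1, p2, p3, p5, p6, p9, p13}

Start with {p2, p3, p6}.
From p3 via epsilon: add p0, p1, p9.
From p1 via epsilon: add p13.
From p13 via epsilon: add p5.
No new states can be added; the closed set is {p0, p1, p2, p3, p5, p6, p9, p13}.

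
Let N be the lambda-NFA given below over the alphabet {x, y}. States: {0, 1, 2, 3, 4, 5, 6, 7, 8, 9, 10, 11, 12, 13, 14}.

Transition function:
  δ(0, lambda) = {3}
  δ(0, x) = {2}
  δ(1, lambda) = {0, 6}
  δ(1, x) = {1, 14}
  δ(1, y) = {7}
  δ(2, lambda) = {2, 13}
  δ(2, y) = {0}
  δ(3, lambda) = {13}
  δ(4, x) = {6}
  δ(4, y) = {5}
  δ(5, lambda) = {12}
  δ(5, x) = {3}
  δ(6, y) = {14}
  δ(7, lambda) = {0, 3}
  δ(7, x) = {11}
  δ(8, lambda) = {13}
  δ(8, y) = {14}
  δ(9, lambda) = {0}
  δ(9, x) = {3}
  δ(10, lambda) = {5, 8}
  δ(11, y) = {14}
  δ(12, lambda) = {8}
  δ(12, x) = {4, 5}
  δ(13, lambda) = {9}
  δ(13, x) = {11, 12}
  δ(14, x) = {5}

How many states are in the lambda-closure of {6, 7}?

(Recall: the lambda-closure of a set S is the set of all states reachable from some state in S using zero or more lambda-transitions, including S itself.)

Start with {6, 7}.
From 7 via lambda: add 0, 3.
From 3 via lambda: add 13.
From 13 via lambda: add 9.
lambda-closure = {0, 3, 6, 7, 9, 13}, which has 6 states.

6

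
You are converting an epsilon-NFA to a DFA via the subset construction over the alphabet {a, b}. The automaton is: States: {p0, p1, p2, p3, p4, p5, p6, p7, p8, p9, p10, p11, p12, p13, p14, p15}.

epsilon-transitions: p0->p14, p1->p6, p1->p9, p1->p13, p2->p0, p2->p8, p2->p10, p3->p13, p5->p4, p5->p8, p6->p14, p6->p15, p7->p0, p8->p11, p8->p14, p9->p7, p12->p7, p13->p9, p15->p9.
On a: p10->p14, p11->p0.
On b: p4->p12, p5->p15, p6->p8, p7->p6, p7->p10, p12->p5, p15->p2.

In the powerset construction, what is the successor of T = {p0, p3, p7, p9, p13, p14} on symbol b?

p7 on b → {p6, p10}.
No b-transition from p0, p3, p9, p13, p14.
Union after reading b: {p6, p10}.
Now take the epsilon-closure:
From p6 via epsilon: add p14, p15.
From p15 via epsilon: add p9.
From p9 via epsilon: add p7.
From p7 via epsilon: add p0.
No new states can be added; the closed set is {p0, p6, p7, p9, p10, p14, p15}.

{p0, p6, p7, p9, p10, p14, p15}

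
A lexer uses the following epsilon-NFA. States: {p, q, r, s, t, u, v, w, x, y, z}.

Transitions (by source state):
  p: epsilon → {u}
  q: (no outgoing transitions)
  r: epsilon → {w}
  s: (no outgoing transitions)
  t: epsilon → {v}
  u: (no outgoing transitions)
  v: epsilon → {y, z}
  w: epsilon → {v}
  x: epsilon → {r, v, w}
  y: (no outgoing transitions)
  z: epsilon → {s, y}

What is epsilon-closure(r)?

{r, s, v, w, y, z}

Start with {r}.
From r via epsilon: add w.
From w via epsilon: add v.
From v via epsilon: add y, z.
From z via epsilon: add s.
No new states can be added; the closed set is {r, s, v, w, y, z}.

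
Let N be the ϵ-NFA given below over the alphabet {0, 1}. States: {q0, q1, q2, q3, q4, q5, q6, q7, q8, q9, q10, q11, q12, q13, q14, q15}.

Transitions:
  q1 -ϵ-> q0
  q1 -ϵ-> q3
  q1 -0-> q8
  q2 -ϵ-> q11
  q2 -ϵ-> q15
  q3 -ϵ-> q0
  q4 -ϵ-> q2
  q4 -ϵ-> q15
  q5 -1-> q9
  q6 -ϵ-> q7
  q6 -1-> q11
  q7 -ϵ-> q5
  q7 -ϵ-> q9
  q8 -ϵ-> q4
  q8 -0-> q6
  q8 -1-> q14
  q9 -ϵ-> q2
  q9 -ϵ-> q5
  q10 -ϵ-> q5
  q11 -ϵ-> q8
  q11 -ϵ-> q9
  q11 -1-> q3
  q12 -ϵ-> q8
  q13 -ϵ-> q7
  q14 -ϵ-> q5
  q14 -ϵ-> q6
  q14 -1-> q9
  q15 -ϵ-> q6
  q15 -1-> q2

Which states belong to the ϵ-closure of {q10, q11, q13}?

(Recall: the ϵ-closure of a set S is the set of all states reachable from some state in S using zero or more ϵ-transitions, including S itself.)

Start with {q10, q11, q13}.
From q10 via ϵ: add q5.
From q11 via ϵ: add q8, q9.
From q13 via ϵ: add q7.
From q8 via ϵ: add q4.
From q9 via ϵ: add q2.
From q2 via ϵ: add q15.
From q15 via ϵ: add q6.
No new states can be added; the closed set is {q2, q4, q5, q6, q7, q8, q9, q10, q11, q13, q15}.

{q2, q4, q5, q6, q7, q8, q9, q10, q11, q13, q15}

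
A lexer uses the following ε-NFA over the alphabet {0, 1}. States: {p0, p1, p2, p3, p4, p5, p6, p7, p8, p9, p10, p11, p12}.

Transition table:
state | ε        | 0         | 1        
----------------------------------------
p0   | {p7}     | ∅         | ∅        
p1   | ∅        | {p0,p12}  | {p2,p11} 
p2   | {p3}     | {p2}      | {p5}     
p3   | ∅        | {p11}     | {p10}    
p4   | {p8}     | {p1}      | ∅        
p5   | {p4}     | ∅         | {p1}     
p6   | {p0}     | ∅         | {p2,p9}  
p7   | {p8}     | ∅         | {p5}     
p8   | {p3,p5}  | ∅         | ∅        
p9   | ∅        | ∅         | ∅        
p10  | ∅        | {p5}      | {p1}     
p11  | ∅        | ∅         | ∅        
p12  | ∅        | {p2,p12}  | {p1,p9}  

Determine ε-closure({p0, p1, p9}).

Start with {p0, p1, p9}.
From p0 via ε: add p7.
From p7 via ε: add p8.
From p8 via ε: add p3, p5.
From p5 via ε: add p4.
No new states can be added; the closed set is {p0, p1, p3, p4, p5, p7, p8, p9}.

{p0, p1, p3, p4, p5, p7, p8, p9}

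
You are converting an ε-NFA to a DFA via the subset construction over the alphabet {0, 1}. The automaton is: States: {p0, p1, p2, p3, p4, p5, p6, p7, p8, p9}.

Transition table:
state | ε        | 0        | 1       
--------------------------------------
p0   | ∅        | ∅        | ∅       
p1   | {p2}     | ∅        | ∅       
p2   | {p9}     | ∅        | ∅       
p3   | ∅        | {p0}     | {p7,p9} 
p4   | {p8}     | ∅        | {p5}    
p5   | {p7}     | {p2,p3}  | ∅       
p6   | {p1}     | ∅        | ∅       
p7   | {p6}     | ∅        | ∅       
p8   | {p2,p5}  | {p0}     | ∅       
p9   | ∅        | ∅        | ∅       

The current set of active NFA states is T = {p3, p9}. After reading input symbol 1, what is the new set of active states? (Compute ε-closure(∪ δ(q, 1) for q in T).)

p3 on 1 → {p7, p9}.
No 1-transition from p9.
Union after reading 1: {p7, p9}.
Now take the ε-closure:
From p7 via ε: add p6.
From p6 via ε: add p1.
From p1 via ε: add p2.
No new states can be added; the closed set is {p1, p2, p6, p7, p9}.

{p1, p2, p6, p7, p9}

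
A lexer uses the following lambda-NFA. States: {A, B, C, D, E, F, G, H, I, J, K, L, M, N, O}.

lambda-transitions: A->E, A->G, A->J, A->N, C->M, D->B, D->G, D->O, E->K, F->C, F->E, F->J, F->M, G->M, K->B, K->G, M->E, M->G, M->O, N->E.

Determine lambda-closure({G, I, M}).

Start with {G, I, M}.
From M via lambda: add E, O.
From E via lambda: add K.
From K via lambda: add B.
No new states can be added; the closed set is {B, E, G, I, K, M, O}.

{B, E, G, I, K, M, O}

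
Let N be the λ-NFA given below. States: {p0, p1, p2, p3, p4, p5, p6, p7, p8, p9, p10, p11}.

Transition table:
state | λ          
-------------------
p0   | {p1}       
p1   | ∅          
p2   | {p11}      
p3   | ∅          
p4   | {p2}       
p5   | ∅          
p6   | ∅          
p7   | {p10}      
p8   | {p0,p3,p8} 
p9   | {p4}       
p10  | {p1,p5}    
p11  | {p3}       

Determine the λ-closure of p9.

Start with {p9}.
From p9 via λ: add p4.
From p4 via λ: add p2.
From p2 via λ: add p11.
From p11 via λ: add p3.
No new states can be added; the closed set is {p2, p3, p4, p9, p11}.

{p2, p3, p4, p9, p11}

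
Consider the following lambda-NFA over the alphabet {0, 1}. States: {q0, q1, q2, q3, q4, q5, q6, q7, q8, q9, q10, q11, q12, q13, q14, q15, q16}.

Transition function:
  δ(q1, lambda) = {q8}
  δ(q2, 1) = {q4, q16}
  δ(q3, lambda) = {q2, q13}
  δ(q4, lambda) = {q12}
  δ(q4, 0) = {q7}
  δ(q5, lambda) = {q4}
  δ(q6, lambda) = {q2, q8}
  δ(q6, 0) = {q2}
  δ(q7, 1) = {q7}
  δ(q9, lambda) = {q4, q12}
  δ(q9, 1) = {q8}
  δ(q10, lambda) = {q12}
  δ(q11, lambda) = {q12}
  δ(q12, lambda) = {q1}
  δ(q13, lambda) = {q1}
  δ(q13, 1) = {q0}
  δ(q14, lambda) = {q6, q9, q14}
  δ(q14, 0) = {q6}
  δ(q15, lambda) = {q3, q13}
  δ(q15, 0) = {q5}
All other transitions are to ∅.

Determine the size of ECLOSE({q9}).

Start with {q9}.
From q9 via lambda: add q4, q12.
From q12 via lambda: add q1.
From q1 via lambda: add q8.
lambda-closure = {q1, q4, q8, q9, q12}, which has 5 states.

5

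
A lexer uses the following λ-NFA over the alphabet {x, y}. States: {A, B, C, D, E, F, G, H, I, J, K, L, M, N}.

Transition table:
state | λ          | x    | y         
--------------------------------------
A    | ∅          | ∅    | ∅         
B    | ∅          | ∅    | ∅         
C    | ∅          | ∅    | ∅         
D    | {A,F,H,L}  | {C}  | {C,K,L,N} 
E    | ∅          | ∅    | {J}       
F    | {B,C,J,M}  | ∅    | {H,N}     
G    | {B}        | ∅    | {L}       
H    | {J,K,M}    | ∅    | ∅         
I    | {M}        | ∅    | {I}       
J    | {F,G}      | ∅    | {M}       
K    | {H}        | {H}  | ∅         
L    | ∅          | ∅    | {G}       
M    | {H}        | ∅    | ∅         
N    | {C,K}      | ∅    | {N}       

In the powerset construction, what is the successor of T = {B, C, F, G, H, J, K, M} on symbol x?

{B, C, F, G, H, J, K, M}

K on x → {H}.
No x-transition from B, C, F, G, H, J, M.
Union after reading x: {H}.
Now take the λ-closure:
From H via λ: add J, K, M.
From J via λ: add F, G.
From F via λ: add B, C.
No new states can be added; the closed set is {B, C, F, G, H, J, K, M}.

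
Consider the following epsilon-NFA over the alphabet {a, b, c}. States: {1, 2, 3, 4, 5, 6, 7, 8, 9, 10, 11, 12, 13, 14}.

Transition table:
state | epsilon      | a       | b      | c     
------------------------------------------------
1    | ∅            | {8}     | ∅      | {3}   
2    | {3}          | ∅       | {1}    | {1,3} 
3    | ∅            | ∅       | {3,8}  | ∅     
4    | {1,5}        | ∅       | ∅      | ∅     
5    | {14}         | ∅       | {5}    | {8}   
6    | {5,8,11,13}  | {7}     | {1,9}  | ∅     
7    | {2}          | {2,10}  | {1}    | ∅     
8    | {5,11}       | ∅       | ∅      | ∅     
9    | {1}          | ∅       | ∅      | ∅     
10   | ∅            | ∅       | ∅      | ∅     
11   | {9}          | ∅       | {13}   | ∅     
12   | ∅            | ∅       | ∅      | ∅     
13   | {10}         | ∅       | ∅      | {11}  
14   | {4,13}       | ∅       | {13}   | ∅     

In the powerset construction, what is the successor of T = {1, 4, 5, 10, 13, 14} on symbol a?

1 on a → {8}.
No a-transition from 4, 5, 10, 13, 14.
Union after reading a: {8}.
Now take the epsilon-closure:
From 8 via epsilon: add 5, 11.
From 5 via epsilon: add 14.
From 11 via epsilon: add 9.
From 9 via epsilon: add 1.
From 14 via epsilon: add 4, 13.
From 13 via epsilon: add 10.
No new states can be added; the closed set is {1, 4, 5, 8, 9, 10, 11, 13, 14}.

{1, 4, 5, 8, 9, 10, 11, 13, 14}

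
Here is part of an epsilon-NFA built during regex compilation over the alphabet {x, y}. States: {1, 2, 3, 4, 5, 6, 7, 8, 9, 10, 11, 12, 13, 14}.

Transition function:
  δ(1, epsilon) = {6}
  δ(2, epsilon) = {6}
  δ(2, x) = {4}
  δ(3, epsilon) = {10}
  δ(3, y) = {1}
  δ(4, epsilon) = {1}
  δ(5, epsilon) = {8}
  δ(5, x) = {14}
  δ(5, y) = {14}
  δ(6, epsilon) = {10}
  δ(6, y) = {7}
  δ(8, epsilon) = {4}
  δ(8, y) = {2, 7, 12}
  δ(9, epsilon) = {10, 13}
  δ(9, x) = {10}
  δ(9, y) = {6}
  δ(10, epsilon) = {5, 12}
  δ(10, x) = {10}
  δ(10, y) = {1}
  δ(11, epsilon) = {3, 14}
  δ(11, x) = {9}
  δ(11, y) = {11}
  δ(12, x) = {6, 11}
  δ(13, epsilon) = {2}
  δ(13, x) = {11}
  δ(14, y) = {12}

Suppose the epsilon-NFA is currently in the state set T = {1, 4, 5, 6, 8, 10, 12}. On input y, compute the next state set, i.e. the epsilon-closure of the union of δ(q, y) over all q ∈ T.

5 on y → {14}.
6 on y → {7}.
8 on y → {2, 7, 12}.
10 on y → {1}.
No y-transition from 1, 4, 12.
Union after reading y: {1, 2, 7, 12, 14}.
Now take the epsilon-closure:
From 1 via epsilon: add 6.
From 6 via epsilon: add 10.
From 10 via epsilon: add 5.
From 5 via epsilon: add 8.
From 8 via epsilon: add 4.
No new states can be added; the closed set is {1, 2, 4, 5, 6, 7, 8, 10, 12, 14}.

{1, 2, 4, 5, 6, 7, 8, 10, 12, 14}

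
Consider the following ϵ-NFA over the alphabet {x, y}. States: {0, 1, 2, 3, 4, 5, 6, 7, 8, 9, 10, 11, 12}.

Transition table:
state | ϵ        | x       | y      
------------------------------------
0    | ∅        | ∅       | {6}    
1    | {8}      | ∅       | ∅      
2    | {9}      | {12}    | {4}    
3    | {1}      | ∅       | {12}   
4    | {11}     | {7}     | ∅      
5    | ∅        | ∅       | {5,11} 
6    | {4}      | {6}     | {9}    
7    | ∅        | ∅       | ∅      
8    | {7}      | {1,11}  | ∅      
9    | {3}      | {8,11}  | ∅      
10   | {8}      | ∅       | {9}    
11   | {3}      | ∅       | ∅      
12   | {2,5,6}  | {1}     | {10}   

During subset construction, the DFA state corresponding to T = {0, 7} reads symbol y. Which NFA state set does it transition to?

{1, 3, 4, 6, 7, 8, 11}

0 on y → {6}.
No y-transition from 7.
Union after reading y: {6}.
Now take the ϵ-closure:
From 6 via ϵ: add 4.
From 4 via ϵ: add 11.
From 11 via ϵ: add 3.
From 3 via ϵ: add 1.
From 1 via ϵ: add 8.
From 8 via ϵ: add 7.
No new states can be added; the closed set is {1, 3, 4, 6, 7, 8, 11}.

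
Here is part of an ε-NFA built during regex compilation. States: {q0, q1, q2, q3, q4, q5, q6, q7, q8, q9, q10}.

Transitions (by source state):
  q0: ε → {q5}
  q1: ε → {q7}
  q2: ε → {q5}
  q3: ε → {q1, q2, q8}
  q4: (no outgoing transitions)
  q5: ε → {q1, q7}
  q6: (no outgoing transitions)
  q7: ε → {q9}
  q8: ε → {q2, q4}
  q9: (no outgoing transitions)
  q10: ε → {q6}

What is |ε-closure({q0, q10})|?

7

Start with {q0, q10}.
From q0 via ε: add q5.
From q10 via ε: add q6.
From q5 via ε: add q1, q7.
From q7 via ε: add q9.
ε-closure = {q0, q1, q5, q6, q7, q9, q10}, which has 7 states.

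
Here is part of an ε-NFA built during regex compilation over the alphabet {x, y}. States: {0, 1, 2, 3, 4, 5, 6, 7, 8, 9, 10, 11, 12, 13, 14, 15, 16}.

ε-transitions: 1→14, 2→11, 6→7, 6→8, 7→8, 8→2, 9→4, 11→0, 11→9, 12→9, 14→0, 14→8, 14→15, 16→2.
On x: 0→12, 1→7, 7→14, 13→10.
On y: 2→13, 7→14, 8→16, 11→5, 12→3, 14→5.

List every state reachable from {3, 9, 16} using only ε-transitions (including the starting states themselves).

{0, 2, 3, 4, 9, 11, 16}

Start with {3, 9, 16}.
From 9 via ε: add 4.
From 16 via ε: add 2.
From 2 via ε: add 11.
From 11 via ε: add 0.
No new states can be added; the closed set is {0, 2, 3, 4, 9, 11, 16}.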